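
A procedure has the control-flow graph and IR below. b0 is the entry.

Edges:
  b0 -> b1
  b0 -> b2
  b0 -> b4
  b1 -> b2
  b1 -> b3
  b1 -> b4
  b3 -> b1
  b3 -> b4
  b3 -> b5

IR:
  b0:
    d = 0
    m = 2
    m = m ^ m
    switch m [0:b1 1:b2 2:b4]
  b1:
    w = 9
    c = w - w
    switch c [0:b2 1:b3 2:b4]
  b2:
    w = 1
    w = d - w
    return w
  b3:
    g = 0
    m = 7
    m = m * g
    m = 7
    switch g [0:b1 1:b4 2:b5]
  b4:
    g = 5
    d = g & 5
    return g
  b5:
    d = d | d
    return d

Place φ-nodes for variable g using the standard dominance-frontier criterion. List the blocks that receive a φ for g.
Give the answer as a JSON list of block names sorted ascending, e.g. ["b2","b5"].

Answer: ["b1", "b2", "b4"]

Working:
idom tree: b1←b0 b2←b0 b3←b1 b4←b0 b5←b3
Dom∩ at merges:
  b1: preds {b0,b3}: {b0} ∩ {b0,b1,b3} = {b0}; idom=b0
  b2: preds {b0,b1}: {b0} ∩ {b0,b1} = {b0}; idom=b0
  b4: preds {b0,b1,b3}: {b0} ∩ {b0,b1} ∩ {b0,b1,b3} = {b0}; idom=b0

Frontier:
  b1←b0: walk · to b0
  b1←b3: walk b3→b1 to b0
  b2←b0: walk · to b0
  b2←b1: walk b1 to b0
  b4←b0: walk · to b0
  b4←b1: walk b1 to b0
  b4←b3: walk b3→b1 to b0
  b0: DF=∅
  b1: DF={b1,b2,b4}
  b2: DF=∅
  b3: DF={b1,b4}
  b4: DF=∅
  b5: DF=∅

φ for g: defs {b3,b4}
  DF⁺ = {b1,b2,b4}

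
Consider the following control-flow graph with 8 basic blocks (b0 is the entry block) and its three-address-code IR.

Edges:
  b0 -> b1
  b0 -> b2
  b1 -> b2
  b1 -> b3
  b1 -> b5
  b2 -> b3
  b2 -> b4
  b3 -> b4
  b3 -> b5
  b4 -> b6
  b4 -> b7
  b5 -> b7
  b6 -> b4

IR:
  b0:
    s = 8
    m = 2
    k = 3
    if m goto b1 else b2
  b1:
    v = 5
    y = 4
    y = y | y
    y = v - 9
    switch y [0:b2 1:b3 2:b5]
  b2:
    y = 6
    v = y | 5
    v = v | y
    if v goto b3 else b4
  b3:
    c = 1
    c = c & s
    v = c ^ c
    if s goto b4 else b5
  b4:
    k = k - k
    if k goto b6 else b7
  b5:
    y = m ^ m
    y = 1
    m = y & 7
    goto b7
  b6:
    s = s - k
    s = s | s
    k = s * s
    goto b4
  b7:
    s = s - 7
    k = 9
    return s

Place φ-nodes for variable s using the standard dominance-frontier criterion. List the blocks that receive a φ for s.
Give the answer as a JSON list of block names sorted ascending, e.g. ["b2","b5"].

Answer: ["b4", "b7"]

Derivation:
idom tree: b1←b0 b2←b0 b3←b0 b4←b0 b5←b0 b6←b4 b7←b0
Dom∩ at merges:
  b2: preds {b0,b1}: {b0} ∩ {b0,b1} = {b0}; idom=b0
  b3: preds {b1,b2}: {b0,b1} ∩ {b0,b2} = {b0}; idom=b0
  b4: preds {b2,b3,b6}: {b0,b2} ∩ {b0,b3} ∩ {b0,b4,b6} = {b0}; idom=b0
  b5: preds {b1,b3}: {b0,b1} ∩ {b0,b3} = {b0}; idom=b0
  b7: preds {b4,b5}: {b0,b4} ∩ {b0,b5} = {b0}; idom=b0

DF walk-up:
  b2←b0: walk · to b0
  b2←b1: walk b1 to b0
  b3←b1: walk b1 to b0
  b3←b2: walk b2 to b0
  b4←b2: walk b2 to b0
  b4←b3: walk b3 to b0
  b4←b6: walk b6→b4 to b0
  b5←b1: walk b1 to b0
  b5←b3: walk b3 to b0
  b7←b4: walk b4 to b0
  b7←b5: walk b5 to b0
  b0 → ∅
  b1 → {b2,b3,b5}
  b2 → {b3,b4}
  b3 → {b4,b5}
  b4 → {b4,b7}
  b5 → {b7}
  b6 → {b4}
  b7 → ∅

φ for s: defs {b0,b6,b7}
  DF⁺ = {b4,b7}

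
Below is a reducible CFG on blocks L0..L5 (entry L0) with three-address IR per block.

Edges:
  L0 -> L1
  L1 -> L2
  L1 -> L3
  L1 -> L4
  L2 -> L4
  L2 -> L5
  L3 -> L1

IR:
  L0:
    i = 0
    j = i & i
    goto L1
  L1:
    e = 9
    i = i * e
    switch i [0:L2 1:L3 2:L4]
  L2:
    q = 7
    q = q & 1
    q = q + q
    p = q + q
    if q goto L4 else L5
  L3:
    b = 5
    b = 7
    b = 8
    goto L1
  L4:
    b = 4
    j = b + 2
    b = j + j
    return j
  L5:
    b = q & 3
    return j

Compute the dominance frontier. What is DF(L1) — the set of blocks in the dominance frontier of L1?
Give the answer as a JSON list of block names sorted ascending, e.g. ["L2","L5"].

Answer: ["L1"]

Derivation:
idom tree: L1←L0 L2←L1 L3←L1 L4←L1 L5←L2
Dom∩ at merges:
  L1: preds {L0,L3}: {L0} ∩ {L0,L1,L3} = {L0}; idom=L0
  L4: preds {L1,L2}: {L0,L1} ∩ {L0,L1,L2} = {L0,L1}; idom=L1

DF walk-up:
  join L1 pred L0: · stop@L0
  join L1 pred L3: L3→L1 stop@L0
  join L4 pred L1: · stop@L1
  join L4 pred L2: L2 stop@L1
  DF(L0)=∅
  DF(L1)={L1}
  DF(L2)={L4}
  DF(L3)={L1}
  DF(L4)=∅
  DF(L5)=∅

DF(L1) = ["L1"]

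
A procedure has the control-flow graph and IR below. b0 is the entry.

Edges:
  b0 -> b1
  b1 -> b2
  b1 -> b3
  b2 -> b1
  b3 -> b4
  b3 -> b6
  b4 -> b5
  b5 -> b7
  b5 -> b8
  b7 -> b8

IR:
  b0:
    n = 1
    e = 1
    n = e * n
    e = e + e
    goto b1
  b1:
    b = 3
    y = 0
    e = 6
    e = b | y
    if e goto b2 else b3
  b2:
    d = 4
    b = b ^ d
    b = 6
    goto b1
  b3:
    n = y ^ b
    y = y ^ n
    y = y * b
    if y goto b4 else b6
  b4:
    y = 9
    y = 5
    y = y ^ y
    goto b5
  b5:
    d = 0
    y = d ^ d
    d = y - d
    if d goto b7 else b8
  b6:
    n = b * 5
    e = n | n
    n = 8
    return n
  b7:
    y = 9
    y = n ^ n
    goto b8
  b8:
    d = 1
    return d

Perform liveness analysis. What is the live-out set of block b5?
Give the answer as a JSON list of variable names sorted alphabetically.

Per-block:
  b0: def={e,n} ue=∅
  b1: def={b,e,y} ue=∅
  b2: def={b,d} ue={b}
  b3: def={n,y} ue={b,y}
  b4: def={y} ue=∅
  b5: def={d,y} ue=∅
  b6: def={e,n} ue={b}
  b7: def={y} ue={n}
  b8: def={d} ue=∅

Backward fixpoint:
  b0: in=∅ out=∅
  b1: in=∅ out={b,y}
  b2: in={b} out=∅
  b3: in={b,y} out={b,n}
  b4: in={n} out={n}
  b5: in={n} out={n}
  b6: in={b} out=∅
  b7: in={n} out=∅
  b8: in=∅ out=∅

live-out(b5) = ["n"]

Answer: ["n"]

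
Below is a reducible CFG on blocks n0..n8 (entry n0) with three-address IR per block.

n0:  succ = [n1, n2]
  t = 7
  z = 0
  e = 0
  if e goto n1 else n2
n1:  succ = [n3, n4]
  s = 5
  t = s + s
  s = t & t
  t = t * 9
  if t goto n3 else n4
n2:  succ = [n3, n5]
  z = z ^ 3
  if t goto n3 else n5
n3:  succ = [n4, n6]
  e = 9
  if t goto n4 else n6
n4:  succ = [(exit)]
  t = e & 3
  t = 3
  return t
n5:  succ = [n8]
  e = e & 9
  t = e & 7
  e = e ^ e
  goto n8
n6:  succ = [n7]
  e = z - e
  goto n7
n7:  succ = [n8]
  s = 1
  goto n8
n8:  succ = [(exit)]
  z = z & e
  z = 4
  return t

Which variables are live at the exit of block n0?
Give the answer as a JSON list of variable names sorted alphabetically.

Block summaries:
  n0 def {e,t,z} use ∅
  n1 def {s,t} use ∅
  n2 def {z} use {t,z}
  n3 def {e} use {t}
  n4 def {t} use {e}
  n5 def {e,t} use {e}
  n6 def {e} use {e,z}
  n7 def {s} use ∅
  n8 def {z} use {e,t,z}

Live sets:
  n0 li=∅ lo={e,t,z}
  n1 li={e,z} lo={e,t,z}
  n2 li={e,t,z} lo={e,t,z}
  n3 li={t,z} lo={e,t,z}
  n4 li={e} lo=∅
  n5 li={e,z} lo={e,t,z}
  n6 li={e,t,z} lo={e,t,z}
  n7 li={e,t,z} lo={e,t,z}
  n8 li={e,t,z} lo=∅

live-out(n0) = ["e", "t", "z"]

Answer: ["e", "t", "z"]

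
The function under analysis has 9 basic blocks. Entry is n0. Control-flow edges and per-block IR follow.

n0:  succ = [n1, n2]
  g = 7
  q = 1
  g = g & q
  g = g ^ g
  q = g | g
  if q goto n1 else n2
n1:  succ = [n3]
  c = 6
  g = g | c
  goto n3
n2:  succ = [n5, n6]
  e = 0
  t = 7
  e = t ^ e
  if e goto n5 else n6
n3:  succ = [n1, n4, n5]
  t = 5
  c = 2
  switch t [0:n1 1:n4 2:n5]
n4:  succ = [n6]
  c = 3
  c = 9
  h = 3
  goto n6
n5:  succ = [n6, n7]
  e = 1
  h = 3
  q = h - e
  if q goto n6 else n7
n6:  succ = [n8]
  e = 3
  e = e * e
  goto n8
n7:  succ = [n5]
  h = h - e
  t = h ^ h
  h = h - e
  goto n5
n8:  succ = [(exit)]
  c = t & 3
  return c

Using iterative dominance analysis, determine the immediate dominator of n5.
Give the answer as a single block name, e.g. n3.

Answer: n0

Analysis:
idom tree: n1←n0 n2←n0 n3←n1 n4←n3 n5←n0 n6←n0 n7←n5 n8←n6
Join-block Dom:
  n1: preds {n0,n3}: {n0} ∩ {n0,n1,n3} = {n0}; idom=n0
  n5: preds {n2,n3,n7}: {n0,n2} ∩ {n0,n1,n3} ∩ {n0,n5,n7} = {n0}; idom=n0
  n6: preds {n2,n4,n5}: {n0,n2} ∩ {n0,n1,n3,n4} ∩ {n0,n5} = {n0}; idom=n0

idom(n5) = n0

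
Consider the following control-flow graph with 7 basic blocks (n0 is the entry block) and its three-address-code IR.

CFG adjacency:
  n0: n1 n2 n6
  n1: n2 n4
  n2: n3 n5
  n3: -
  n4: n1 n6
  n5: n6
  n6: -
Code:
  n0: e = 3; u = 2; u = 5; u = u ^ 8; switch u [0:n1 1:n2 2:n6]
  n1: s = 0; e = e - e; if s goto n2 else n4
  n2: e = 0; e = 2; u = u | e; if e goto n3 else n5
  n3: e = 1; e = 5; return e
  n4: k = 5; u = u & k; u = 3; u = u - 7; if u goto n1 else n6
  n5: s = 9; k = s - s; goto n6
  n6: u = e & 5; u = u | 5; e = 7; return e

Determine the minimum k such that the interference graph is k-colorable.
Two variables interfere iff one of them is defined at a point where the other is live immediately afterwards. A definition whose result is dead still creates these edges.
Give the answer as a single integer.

def/use:
  n0: def={e,u} ue=∅
  n1: def={e,s} ue={e}
  n2: def={e,u} ue={u}
  n3: def={e} ue=∅
  n4: def={k,u} ue={u}
  n5: def={k,s} ue=∅
  n6: def={e,u} ue={e}

Backward fixpoint:
  n0: in=∅ out={e,u}
  n1: in={e,u} out={e,u}
  n2: in={u} out={e}
  n3: in=∅ out=∅
  n4: in={e,u} out={e,u}
  n5: in={e} out={e}
  n6: in={e} out=∅

Interfere edges:
  e — {k,s,u}
  k — {e,u}
  s — {e,u}
  u — {e,k,s}

Colouring:
  lower bound: {e,k,u} mutually conflict ⇒ χ ≥ 3
  assign e→r0 k→r2 s→r2 u→r1 — no edge inside a register ⇒ χ ≤ 3
  χ = 3

Answer: 3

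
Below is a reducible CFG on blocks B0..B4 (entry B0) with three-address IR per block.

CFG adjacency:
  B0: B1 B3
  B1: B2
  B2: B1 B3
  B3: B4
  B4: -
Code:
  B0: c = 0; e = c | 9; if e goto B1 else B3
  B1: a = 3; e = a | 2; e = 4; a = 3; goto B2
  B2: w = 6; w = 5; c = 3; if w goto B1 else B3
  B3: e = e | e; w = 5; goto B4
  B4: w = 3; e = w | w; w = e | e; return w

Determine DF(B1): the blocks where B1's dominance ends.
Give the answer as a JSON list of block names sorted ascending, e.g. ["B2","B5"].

idom tree: B1←B0 B2←B1 B3←B0 B4←B3
Join-block Dom:
  B1: preds {B0,B2}: {B0} ∩ {B0,B1,B2} = {B0}; idom=B0
  B3: preds {B0,B2}: {B0} ∩ {B0,B1,B2} = {B0}; idom=B0

DF walk-up:
  join B1 pred B0: · stop@B0
  join B1 pred B2: B2→B1 stop@B0
  join B3 pred B0: · stop@B0
  join B3 pred B2: B2→B1 stop@B0
  B0 → ∅
  B1 → {B1,B3}
  B2 → {B1,B3}
  B3 → ∅
  B4 → ∅

DF(B1) = ["B1", "B3"]

Answer: ["B1", "B3"]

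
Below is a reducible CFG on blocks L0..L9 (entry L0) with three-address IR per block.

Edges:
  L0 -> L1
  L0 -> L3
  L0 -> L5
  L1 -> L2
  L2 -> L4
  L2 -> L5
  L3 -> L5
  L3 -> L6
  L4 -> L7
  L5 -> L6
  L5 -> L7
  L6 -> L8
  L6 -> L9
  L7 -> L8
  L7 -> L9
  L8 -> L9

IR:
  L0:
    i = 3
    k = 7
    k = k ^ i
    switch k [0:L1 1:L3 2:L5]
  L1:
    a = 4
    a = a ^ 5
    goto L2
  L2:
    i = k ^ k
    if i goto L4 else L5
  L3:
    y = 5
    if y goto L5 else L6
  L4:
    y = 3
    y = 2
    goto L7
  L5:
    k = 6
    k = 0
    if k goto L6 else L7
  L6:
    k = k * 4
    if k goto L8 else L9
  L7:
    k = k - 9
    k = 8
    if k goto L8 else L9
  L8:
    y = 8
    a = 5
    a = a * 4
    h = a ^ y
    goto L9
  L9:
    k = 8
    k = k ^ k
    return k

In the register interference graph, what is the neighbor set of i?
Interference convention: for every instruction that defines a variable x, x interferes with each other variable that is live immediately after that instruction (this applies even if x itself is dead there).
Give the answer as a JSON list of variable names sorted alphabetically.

Block summaries:
  L0: {i,k} / ∅
  L1: {a} / ∅
  L2: {i} / {k}
  L3: {y} / ∅
  L4: {y} / ∅
  L5: {k} / ∅
  L6: {k} / {k}
  L7: {k} / {k}
  L8: {a,h,y} / ∅
  L9: {k} / ∅

Backward fixpoint:
  L0 li=∅ lo={k}
  L1 li={k} lo={k}
  L2 li={k} lo={k}
  L3 li={k} lo={k}
  L4 li={k} lo={k}
  L5 li=∅ lo={k}
  L6 li={k} lo=∅
  L7 li={k} lo=∅
  L8 li=∅ lo=∅
  L9 li=∅ lo=∅

Interference:
  a↔{k,y}
  h↔∅
  i↔{k}
  k↔{a,i,y}
  y↔{a,k}

N(i) = ["k"]

Answer: ["k"]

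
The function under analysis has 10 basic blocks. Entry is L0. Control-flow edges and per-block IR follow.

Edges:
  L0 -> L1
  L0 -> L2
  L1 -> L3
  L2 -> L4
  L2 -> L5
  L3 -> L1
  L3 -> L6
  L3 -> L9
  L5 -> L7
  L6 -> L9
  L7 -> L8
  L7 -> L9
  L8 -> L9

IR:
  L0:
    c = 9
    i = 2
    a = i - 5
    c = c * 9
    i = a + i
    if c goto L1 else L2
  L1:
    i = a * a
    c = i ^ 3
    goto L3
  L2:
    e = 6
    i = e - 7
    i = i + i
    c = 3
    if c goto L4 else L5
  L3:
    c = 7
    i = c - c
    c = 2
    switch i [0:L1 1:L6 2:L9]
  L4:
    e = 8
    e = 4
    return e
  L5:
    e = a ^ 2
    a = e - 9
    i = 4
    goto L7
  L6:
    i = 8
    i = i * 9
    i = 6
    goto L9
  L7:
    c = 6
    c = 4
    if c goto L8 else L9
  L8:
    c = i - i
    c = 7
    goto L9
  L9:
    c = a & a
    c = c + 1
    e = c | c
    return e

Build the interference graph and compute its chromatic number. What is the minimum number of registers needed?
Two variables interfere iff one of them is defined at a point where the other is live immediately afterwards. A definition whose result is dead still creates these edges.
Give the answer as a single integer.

def/use:
  L0: {a,c,i} / ∅
  L1: {c,i} / {a}
  L2: {c,e,i} / ∅
  L3: {c,i} / ∅
  L4: {e} / ∅
  L5: {a,e,i} / {a}
  L6: {i} / ∅
  L7: {c} / ∅
  L8: {c} / {i}
  L9: {c,e} / {a}

Backward fixpoint:
  L0: in=∅ out={a}
  L1: in={a} out={a}
  L2: in={a} out={a}
  L3: in={a} out={a}
  L4: in=∅ out=∅
  L5: in={a} out={a,i}
  L6: in={a} out={a}
  L7: in={a,i} out={a,i}
  L8: in={a,i} out={a}
  L9: in={a} out=∅

Conflict graph:
  a: {c,e,i}
  c: {a,i}
  e: {a}
  i: {a,c}

Colouring:
  lower bound: {a,c,i} mutually conflict ⇒ χ ≥ 3
  assign a→c0 c→c1 e→c1 i→c2 — no edge inside a register ⇒ χ ≤ 3
  χ = 3

Answer: 3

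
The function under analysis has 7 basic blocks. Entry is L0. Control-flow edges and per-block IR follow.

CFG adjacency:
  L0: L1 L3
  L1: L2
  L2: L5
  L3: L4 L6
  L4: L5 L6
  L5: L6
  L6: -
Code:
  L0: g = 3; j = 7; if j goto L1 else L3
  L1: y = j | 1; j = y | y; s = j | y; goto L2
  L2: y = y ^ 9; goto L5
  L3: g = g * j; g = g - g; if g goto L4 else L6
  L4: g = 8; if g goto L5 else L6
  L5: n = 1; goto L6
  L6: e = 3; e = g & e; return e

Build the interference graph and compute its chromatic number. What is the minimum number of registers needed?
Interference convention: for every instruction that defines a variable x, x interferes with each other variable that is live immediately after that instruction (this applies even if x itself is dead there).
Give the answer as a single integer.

Per-block:
  L0: {g,j} / ∅
  L1: {j,s,y} / {j}
  L2: {y} / {y}
  L3: {g} / {g,j}
  L4: {g} / ∅
  L5: {n} / ∅
  L6: {e} / {g}

Liveness:
  L0 li=∅ lo={g,j}
  L1 li={g,j} lo={g,y}
  L2 li={g,y} lo={g}
  L3 li={g,j} lo={g}
  L4 li=∅ lo={g}
  L5 li={g} lo={g}
  L6 li={g} lo=∅

Conflict graph:
  e↔{g}
  g↔{e,j,n,s,y}
  j↔{g,y}
  n↔{g}
  s↔{g,y}
  y↔{g,j,s}

Registers:
  lower bound: {g,j,y} mutually conflict ⇒ χ ≥ 3
  assign e→R1 g→R0 j→R2 n→R1 s→R2 y→R1 — no edge inside a register ⇒ χ ≤ 3
  χ = 3

Answer: 3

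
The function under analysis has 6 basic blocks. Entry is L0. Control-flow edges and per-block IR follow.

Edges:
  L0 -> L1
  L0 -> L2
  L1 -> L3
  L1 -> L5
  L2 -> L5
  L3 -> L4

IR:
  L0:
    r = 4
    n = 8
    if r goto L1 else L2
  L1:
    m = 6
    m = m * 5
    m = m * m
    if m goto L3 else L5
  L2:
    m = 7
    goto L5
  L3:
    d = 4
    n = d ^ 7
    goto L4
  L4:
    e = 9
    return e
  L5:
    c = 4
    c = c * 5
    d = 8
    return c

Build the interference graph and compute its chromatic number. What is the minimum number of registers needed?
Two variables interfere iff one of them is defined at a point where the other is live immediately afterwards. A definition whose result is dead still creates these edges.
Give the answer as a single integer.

def/use:
  L0: def={n,r} ue=∅
  L1: def={m} ue=∅
  L2: def={m} ue=∅
  L3: def={d,n} ue=∅
  L4: def={e} ue=∅
  L5: def={c,d} ue=∅

Live sets:
  live L0: ∅→∅
  live L1: ∅→∅
  live L2: ∅→∅
  live L3: ∅→∅
  live L4: ∅→∅
  live L5: ∅→∅

Conflict graph:
  c — {d}
  d — {c}
  e — ∅
  m — ∅
  n — {r}
  r — {n}

Colouring:
  clique {c,d} ⇒ need ≥ 2
  2-colouring: R0={c,e,m,n}  R1={d,r}
  χ = 2

Answer: 2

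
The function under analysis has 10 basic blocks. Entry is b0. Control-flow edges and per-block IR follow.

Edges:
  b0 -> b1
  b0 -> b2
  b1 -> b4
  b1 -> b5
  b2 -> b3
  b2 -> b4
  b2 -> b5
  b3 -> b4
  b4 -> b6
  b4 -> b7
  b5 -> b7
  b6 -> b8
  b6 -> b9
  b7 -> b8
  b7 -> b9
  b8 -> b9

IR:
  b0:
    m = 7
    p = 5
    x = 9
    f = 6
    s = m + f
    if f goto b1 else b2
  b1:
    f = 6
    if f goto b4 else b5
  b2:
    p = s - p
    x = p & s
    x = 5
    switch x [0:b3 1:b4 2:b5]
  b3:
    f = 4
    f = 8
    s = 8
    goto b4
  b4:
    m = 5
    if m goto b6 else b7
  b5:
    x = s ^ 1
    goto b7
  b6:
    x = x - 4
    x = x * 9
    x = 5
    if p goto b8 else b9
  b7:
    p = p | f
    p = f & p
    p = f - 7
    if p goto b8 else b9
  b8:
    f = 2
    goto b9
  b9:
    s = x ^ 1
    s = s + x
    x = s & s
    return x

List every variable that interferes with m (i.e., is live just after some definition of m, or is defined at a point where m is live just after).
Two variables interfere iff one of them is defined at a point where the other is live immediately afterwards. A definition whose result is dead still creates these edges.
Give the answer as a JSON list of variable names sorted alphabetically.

Answer: ["f", "p", "x"]

Derivation:
Per-block:
  b0 def {f,m,p,s,x} use ∅
  b1 def {f} use ∅
  b2 def {p,x} use {p,s}
  b3 def {f,s} use ∅
  b4 def {m} use ∅
  b5 def {x} use {s}
  b6 def {x} use {p,x}
  b7 def {p} use {f,p}
  b8 def {f} use ∅
  b9 def {s,x} use {x}

Liveness:
  b0 li=∅ lo={f,p,s,x}
  b1 li={p,s,x} lo={f,p,s,x}
  b2 li={f,p,s} lo={f,p,s,x}
  b3 li={p,x} lo={f,p,x}
  b4 li={f,p,x} lo={f,p,x}
  b5 li={f,p,s} lo={f,p,x}
  b6 li={p,x} lo={x}
  b7 li={f,p,x} lo={x}
  b8 li={x} lo={x}
  b9 li={x} lo=∅

Interference:
  f↔{m,p,s,x}
  m↔{f,p,x}
  p↔{f,m,s,x}
  s↔{f,p,x}
  x↔{f,m,p,s}

N(m) = ["f", "p", "x"]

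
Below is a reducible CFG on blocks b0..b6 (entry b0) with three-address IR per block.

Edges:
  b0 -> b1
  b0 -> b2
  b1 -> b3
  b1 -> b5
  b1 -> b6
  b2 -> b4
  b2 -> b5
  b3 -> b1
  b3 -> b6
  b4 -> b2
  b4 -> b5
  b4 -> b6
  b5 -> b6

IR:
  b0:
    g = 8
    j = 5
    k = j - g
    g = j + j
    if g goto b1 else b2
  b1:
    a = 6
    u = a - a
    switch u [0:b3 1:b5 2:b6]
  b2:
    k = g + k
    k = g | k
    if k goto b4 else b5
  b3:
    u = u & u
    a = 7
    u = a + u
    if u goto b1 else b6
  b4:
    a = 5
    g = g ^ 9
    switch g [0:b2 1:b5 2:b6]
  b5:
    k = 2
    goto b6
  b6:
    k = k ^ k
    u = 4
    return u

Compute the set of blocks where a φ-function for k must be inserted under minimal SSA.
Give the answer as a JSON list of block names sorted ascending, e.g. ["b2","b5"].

idom tree: b1←b0 b2←b0 b3←b1 b4←b2 b5←b0 b6←b0
Dom at joins:
  b1: preds {b0,b3}: {b0} ∩ {b0,b1,b3} = {b0}; idom=b0
  b2: preds {b0,b4}: {b0} ∩ {b0,b2,b4} = {b0}; idom=b0
  b5: preds {b1,b2,b4}: {b0,b1} ∩ {b0,b2} ∩ {b0,b2,b4} = {b0}; idom=b0
  b6: preds {b1,b3,b4,b5}: {b0,b1} ∩ {b0,b1,b3} ∩ {b0,b2,b4} ∩ {b0,b5} = {b0}; idom=b0

Frontier:
  join b1 pred b0: · stop@b0
  join b1 pred b3: b3→b1 stop@b0
  join b2 pred b0: · stop@b0
  join b2 pred b4: b4→b2 stop@b0
  join b5 pred b1: b1 stop@b0
  join b5 pred b2: b2 stop@b0
  join b5 pred b4: b4→b2 stop@b0
  join b6 pred b1: b1 stop@b0
  join b6 pred b3: b3→b1 stop@b0
  join b6 pred b4: b4→b2 stop@b0
  join b6 pred b5: b5 stop@b0
  DF(b0)=∅
  DF(b1)={b1,b5,b6}
  DF(b2)={b2,b5,b6}
  DF(b3)={b1,b6}
  DF(b4)={b2,b5,b6}
  DF(b5)={b6}
  DF(b6)=∅

φ for k: defs {b0,b2,b5,b6}
  DF⁺ = {b2,b5,b6}

Answer: ["b2", "b5", "b6"]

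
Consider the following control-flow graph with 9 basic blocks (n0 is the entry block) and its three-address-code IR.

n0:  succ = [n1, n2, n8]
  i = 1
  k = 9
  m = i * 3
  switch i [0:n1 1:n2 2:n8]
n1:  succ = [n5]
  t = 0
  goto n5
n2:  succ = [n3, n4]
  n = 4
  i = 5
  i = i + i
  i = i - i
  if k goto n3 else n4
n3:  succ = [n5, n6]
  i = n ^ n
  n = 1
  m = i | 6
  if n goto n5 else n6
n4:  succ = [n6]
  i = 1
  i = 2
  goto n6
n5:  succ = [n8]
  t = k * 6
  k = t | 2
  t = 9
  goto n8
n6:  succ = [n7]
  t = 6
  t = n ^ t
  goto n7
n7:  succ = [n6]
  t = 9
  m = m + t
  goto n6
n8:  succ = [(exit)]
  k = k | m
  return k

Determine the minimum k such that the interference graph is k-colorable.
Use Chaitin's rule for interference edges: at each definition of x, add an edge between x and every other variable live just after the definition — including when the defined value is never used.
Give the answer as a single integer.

def/use:
  n0: {i,k,m} / ∅
  n1: {t} / ∅
  n2: {i,n} / {k}
  n3: {i,m,n} / {n}
  n4: {i} / ∅
  n5: {k,t} / {k}
  n6: {t} / {n}
  n7: {m,t} / {m}
  n8: {k} / {k,m}

Live sets:
  live n0: ∅→{k,m}
  live n1: {k,m}→{k,m}
  live n2: {k,m}→{k,m,n}
  live n3: {k,n}→{k,m,n}
  live n4: {m,n}→{m,n}
  live n5: {k,m}→{k,m}
  live n6: {m,n}→{m,n}
  live n7: {m,n}→{m,n}
  live n8: {k,m}→∅

Conflict graph:
  i: {k,m,n}
  k: {i,m,n,t}
  m: {i,k,n,t}
  n: {i,k,m,t}
  t: {k,m,n}

Colouring:
  lower bound: {i,k,m,n} mutually conflict ⇒ χ ≥ 4
  4-colouring: r0={k}  r1={m}  r2={n}  r3={i,t}
  χ = 4

Answer: 4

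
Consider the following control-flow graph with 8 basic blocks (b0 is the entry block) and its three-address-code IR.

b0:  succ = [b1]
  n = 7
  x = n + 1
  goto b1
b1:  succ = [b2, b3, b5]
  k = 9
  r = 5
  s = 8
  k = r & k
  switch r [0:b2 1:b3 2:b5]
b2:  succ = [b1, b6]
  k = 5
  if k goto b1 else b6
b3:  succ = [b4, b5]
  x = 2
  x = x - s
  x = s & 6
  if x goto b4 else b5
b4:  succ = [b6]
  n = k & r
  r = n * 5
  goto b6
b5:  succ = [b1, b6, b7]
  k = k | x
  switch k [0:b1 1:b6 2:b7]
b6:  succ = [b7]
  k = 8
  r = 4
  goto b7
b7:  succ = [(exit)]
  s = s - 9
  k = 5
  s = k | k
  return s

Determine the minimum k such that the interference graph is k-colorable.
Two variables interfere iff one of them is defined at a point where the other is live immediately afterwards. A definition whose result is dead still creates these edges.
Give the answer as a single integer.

Block summaries:
  b0: {n,x} / ∅
  b1: {k,r,s} / ∅
  b2: {k} / ∅
  b3: {x} / {s}
  b4: {n,r} / {k,r}
  b5: {k} / {k,x}
  b6: {k,r} / ∅
  b7: {k,s} / {s}

Live sets:
  b0 li=∅ lo={x}
  b1 li={x} lo={k,r,s,x}
  b2 li={s,x} lo={s,x}
  b3 li={k,r,s} lo={k,r,s,x}
  b4 li={k,r,s} lo={s}
  b5 li={k,s,x} lo={s,x}
  b6 li={s} lo={s}
  b7 li={s} lo=∅

Conflict graph:
  k↔{r,s,x}
  n↔{s}
  r↔{k,s,x}
  s↔{k,n,r,x}
  x↔{k,r,s}

Colouring:
  clique {k,r,s,x} ⇒ need ≥ 4
  assign k→r1 n→r1 r→r2 s→r0 x→r3 — no edge inside a register ⇒ χ ≤ 4
  χ = 4

Answer: 4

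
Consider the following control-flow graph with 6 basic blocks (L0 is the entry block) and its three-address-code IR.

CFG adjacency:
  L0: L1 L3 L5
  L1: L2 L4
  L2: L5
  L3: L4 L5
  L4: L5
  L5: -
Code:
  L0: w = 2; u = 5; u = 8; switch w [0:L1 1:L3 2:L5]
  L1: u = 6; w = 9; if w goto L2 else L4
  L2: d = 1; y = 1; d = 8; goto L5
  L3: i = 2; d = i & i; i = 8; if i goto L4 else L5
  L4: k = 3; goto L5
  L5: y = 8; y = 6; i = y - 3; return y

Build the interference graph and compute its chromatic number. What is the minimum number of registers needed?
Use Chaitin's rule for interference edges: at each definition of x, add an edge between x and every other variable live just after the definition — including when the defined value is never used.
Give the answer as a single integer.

Answer: 2

Analysis:
def/use:
  L0: {u,w} / ∅
  L1: {u,w} / ∅
  L2: {d,y} / ∅
  L3: {d,i} / ∅
  L4: {k} / ∅
  L5: {i,y} / ∅

Liveness:
  live L0: ∅→∅
  live L1: ∅→∅
  live L2: ∅→∅
  live L3: ∅→∅
  live L4: ∅→∅
  live L5: ∅→∅

Conflict graph:
  d: ∅
  i: {y}
  k: ∅
  u: {w}
  w: {u}
  y: {i}

Chromatic number:
  {i,y} pairwise interfere (2-clique) ⇒ χ ≥ 2
  2-colouring: r0={d,i,k,u}  r1={w,y}
  χ = 2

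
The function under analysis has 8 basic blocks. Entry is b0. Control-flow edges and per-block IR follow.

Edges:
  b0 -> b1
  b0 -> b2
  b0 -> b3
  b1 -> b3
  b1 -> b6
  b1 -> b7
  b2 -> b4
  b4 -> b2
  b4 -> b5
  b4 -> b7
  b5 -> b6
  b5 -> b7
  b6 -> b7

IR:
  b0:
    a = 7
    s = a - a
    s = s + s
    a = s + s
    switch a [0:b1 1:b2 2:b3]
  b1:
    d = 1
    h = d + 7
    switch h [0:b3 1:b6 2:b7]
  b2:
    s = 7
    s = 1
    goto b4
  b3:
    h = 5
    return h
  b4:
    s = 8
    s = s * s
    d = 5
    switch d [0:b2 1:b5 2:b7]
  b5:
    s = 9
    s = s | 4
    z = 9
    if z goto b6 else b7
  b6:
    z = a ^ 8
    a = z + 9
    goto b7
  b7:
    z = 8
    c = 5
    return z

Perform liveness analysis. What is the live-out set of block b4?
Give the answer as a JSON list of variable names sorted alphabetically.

def/use:
  b0 def {a,s} use ∅
  b1 def {d,h} use ∅
  b2 def {s} use ∅
  b3 def {h} use ∅
  b4 def {d,s} use ∅
  b5 def {s,z} use ∅
  b6 def {a,z} use {a}
  b7 def {c,z} use ∅

Liveness:
  b0 li=∅ lo={a}
  b1 li={a} lo={a}
  b2 li={a} lo={a}
  b3 li=∅ lo=∅
  b4 li={a} lo={a}
  b5 li={a} lo={a}
  b6 li={a} lo=∅
  b7 li=∅ lo=∅

live-out(b4) = ["a"]

Answer: ["a"]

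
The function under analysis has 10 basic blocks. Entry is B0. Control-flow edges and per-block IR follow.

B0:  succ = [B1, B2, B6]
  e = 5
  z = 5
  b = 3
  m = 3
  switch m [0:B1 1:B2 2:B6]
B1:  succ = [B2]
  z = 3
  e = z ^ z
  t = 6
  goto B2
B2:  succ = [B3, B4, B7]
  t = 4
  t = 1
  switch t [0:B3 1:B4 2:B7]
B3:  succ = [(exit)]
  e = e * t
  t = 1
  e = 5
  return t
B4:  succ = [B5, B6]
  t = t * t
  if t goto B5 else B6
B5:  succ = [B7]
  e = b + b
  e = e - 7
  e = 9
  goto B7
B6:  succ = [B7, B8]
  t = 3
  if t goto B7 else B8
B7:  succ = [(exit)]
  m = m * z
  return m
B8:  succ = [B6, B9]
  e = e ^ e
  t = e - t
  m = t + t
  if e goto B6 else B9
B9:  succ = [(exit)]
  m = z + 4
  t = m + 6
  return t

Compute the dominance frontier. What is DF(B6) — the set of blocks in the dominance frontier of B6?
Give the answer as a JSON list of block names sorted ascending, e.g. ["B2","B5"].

Answer: ["B6", "B7"]

Working:
idom tree: B1←B0 B2←B0 B3←B2 B4←B2 B5←B4 B6←B0 B7←B0 B8←B6 B9←B8
Join-block Dom:
  B2: preds {B0,B1}: {B0} ∩ {B0,B1} = {B0}; idom=B0
  B6: preds {B0,B4,B8}: {B0} ∩ {B0,B2,B4} ∩ {B0,B6,B8} = {B0}; idom=B0
  B7: preds {B2,B5,B6}: {B0,B2} ∩ {B0,B2,B4,B5} ∩ {B0,B6} = {B0}; idom=B0

DF derivation:
  join B2 pred B0: · stop@B0
  join B2 pred B1: B1 stop@B0
  join B6 pred B0: · stop@B0
  join B6 pred B4: B4→B2 stop@B0
  join B6 pred B8: B8→B6 stop@B0
  join B7 pred B2: B2 stop@B0
  join B7 pred B5: B5→B4→B2 stop@B0
  join B7 pred B6: B6 stop@B0
  B0: DF=∅
  B1: DF={B2}
  B2: DF={B6,B7}
  B3: DF=∅
  B4: DF={B6,B7}
  B5: DF={B7}
  B6: DF={B6,B7}
  B7: DF=∅
  B8: DF={B6}
  B9: DF=∅

DF(B6) = ["B6", "B7"]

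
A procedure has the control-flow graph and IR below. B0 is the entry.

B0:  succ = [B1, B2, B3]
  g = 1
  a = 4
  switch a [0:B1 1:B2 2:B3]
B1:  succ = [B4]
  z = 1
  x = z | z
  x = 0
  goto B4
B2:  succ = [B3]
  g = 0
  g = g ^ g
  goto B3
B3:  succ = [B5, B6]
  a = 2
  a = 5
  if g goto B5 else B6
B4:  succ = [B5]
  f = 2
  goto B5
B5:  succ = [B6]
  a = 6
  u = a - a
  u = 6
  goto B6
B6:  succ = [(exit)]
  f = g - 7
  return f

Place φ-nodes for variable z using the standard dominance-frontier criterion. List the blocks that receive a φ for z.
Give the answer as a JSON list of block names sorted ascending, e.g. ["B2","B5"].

Answer: ["B5", "B6"]

Analysis:
idom tree: B1←B0 B2←B0 B3←B0 B4←B1 B5←B0 B6←B0
Dom∩ at merges:
  B3: preds {B0,B2}: {B0} ∩ {B0,B2} = {B0}; idom=B0
  B5: preds {B3,B4}: {B0,B3} ∩ {B0,B1,B4} = {B0}; idom=B0
  B6: preds {B3,B5}: {B0,B3} ∩ {B0,B5} = {B0}; idom=B0

DF walk-up:
  join B3 pred B0: · stop@B0
  join B3 pred B2: B2 stop@B0
  join B5 pred B3: B3 stop@B0
  join B5 pred B4: B4→B1 stop@B0
  join B6 pred B3: B3 stop@B0
  join B6 pred B5: B5 stop@B0
  B0: DF=∅
  B1: DF={B5}
  B2: DF={B3}
  B3: DF={B5,B6}
  B4: DF={B5}
  B5: DF={B6}
  B6: DF=∅

φ for z: defs {B1}
  DF⁺ = {B5,B6}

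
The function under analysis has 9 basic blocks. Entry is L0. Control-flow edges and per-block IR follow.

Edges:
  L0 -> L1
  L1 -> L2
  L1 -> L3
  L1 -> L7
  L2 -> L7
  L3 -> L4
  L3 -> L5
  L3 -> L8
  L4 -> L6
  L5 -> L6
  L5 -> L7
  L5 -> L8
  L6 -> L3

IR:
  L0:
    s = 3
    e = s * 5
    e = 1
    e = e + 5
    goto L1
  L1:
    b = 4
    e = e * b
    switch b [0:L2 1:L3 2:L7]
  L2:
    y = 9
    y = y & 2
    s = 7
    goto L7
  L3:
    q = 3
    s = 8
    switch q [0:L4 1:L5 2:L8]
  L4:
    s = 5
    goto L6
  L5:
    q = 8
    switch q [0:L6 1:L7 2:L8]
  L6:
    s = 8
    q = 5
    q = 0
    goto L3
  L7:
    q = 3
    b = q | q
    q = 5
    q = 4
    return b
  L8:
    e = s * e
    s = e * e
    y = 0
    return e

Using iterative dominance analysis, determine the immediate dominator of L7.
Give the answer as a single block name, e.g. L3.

Answer: L1

Working:
idom tree: L1←L0 L2←L1 L3←L1 L4←L3 L5←L3 L6←L3 L7←L1 L8←L3
Dom at joins:
  L3: preds {L1,L6}: {L0,L1} ∩ {L0,L1,L3,L6} = {L0,L1}; idom=L1
  L6: preds {L4,L5}: {L0,L1,L3,L4} ∩ {L0,L1,L3,L5} = {L0,L1,L3}; idom=L3
  L7: preds {L1,L2,L5}: {L0,L1} ∩ {L0,L1,L2} ∩ {L0,L1,L3,L5} = {L0,L1}; idom=L1
  L8: preds {L3,L5}: {L0,L1,L3} ∩ {L0,L1,L3,L5} = {L0,L1,L3}; idom=L3

idom(L7) = L1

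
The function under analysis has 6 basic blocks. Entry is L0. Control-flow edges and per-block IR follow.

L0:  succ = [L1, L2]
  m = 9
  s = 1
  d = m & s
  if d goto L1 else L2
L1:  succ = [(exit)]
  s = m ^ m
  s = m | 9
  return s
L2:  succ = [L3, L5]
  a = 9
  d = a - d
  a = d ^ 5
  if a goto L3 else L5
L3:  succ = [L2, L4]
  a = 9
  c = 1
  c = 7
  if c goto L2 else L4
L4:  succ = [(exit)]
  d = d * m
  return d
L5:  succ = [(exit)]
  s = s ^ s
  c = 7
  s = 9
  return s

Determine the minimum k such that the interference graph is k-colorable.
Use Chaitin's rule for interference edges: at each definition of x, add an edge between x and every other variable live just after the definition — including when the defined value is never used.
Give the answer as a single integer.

Answer: 4

Analysis:
def/use:
  L0: {d,m,s} / ∅
  L1: {s} / {m}
  L2: {a,d} / {d}
  L3: {a,c} / ∅
  L4: {d} / {d,m}
  L5: {c,s} / {s}

Liveness:
  L0: in=∅ out={d,m,s}
  L1: in={m} out=∅
  L2: in={d,m,s} out={d,m,s}
  L3: in={d,m,s} out={d,m,s}
  L4: in={d,m} out=∅
  L5: in={s} out=∅

Interference:
  a — {d,m,s}
  c — {d,m,s}
  d — {a,c,m,s}
  m — {a,c,d,s}
  s — {a,c,d,m}

Colouring:
  {a,d,m,s} pairwise interfere (4-clique) ⇒ χ ≥ 4
  4-colouring: R0={d}  R1={m}  R2={s}  R3={a,c}
  χ = 4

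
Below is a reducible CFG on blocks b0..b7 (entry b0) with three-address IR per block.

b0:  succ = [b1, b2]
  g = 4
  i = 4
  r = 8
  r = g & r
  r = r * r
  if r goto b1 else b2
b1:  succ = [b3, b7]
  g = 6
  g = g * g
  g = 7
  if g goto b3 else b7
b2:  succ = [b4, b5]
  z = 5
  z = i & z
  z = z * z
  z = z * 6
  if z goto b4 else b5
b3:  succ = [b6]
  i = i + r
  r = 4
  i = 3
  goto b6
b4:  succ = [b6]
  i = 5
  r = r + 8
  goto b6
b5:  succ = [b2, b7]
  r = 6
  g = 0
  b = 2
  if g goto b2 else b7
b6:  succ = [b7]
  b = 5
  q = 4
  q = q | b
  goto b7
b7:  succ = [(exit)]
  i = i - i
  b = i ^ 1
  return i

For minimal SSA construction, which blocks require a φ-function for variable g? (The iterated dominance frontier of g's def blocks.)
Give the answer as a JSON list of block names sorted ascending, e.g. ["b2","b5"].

Answer: ["b2", "b6", "b7"]

Derivation:
idom tree: b1←b0 b2←b0 b3←b1 b4←b2 b5←b2 b6←b0 b7←b0
Dom∩ at merges:
  b2: preds {b0,b5}: {b0} ∩ {b0,b2,b5} = {b0}; idom=b0
  b6: preds {b3,b4}: {b0,b1,b3} ∩ {b0,b2,b4} = {b0}; idom=b0
  b7: preds {b1,b5,b6}: {b0,b1} ∩ {b0,b2,b5} ∩ {b0,b6} = {b0}; idom=b0

DF walk-up:
  join b2 pred b0: · stop@b0
  join b2 pred b5: b5→b2 stop@b0
  join b6 pred b3: b3→b1 stop@b0
  join b6 pred b4: b4→b2 stop@b0
  join b7 pred b1: b1 stop@b0
  join b7 pred b5: b5→b2 stop@b0
  join b7 pred b6: b6 stop@b0
  DF(b0)=∅
  DF(b1)={b6,b7}
  DF(b2)={b2,b6,b7}
  DF(b3)={b6}
  DF(b4)={b6}
  DF(b5)={b2,b7}
  DF(b6)={b7}
  DF(b7)=∅

φ for g: defs {b0,b1,b5}
  DF⁺ = {b2,b6,b7}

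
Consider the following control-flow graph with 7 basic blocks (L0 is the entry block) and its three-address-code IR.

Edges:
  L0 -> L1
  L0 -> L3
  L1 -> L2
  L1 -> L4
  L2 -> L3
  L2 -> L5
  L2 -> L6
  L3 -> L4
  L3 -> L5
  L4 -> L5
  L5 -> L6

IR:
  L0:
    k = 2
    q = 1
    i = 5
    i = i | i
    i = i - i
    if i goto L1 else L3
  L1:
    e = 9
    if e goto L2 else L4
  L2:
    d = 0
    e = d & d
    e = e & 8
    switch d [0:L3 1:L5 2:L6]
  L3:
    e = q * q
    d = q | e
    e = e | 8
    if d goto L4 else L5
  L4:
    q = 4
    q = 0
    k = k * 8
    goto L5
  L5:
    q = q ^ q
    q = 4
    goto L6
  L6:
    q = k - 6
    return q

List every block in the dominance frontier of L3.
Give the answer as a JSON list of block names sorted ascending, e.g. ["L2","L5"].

idom tree: L1←L0 L2←L1 L3←L0 L4←L0 L5←L0 L6←L0
Dom at joins:
  L3: preds {L0,L2}: {L0} ∩ {L0,L1,L2} = {L0}; idom=L0
  L4: preds {L1,L3}: {L0,L1} ∩ {L0,L3} = {L0}; idom=L0
  L5: preds {L2,L3,L4}: {L0,L1,L2} ∩ {L0,L3} ∩ {L0,L4} = {L0}; idom=L0
  L6: preds {L2,L5}: {L0,L1,L2} ∩ {L0,L5} = {L0}; idom=L0

DF walk-up:
  L3←L0: walk · to L0
  L3←L2: walk L2→L1 to L0
  L4←L1: walk L1 to L0
  L4←L3: walk L3 to L0
  L5←L2: walk L2→L1 to L0
  L5←L3: walk L3 to L0
  L5←L4: walk L4 to L0
  L6←L2: walk L2→L1 to L0
  L6←L5: walk L5 to L0
  L0 → ∅
  L1 → {L3,L4,L5,L6}
  L2 → {L3,L5,L6}
  L3 → {L4,L5}
  L4 → {L5}
  L5 → {L6}
  L6 → ∅

DF(L3) = ["L4", "L5"]

Answer: ["L4", "L5"]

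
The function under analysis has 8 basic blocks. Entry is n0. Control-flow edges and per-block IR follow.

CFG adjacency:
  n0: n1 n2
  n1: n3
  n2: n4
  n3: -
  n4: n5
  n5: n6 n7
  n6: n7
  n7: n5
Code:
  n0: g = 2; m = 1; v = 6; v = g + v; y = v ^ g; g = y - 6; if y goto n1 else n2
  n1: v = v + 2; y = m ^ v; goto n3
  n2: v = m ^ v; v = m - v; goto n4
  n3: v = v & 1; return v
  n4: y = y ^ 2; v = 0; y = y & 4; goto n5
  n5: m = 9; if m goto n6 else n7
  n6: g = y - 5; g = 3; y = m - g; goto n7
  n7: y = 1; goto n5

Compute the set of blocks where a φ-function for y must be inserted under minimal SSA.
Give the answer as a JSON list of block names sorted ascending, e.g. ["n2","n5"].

idom tree: n1←n0 n2←n0 n3←n1 n4←n2 n5←n4 n6←n5 n7←n5
Dom at joins:
  n5: preds {n4,n7}: {n0,n2,n4} ∩ {n0,n2,n4,n5,n7} = {n0,n2,n4}; idom=n4
  n7: preds {n5,n6}: {n0,n2,n4,n5} ∩ {n0,n2,n4,n5,n6} = {n0,n2,n4,n5}; idom=n5

DF walk-up:
  join n5 pred n4: · stop@n4
  join n5 pred n7: n7→n5 stop@n4
  join n7 pred n5: · stop@n5
  join n7 pred n6: n6 stop@n5
  n0: DF=∅
  n1: DF=∅
  n2: DF=∅
  n3: DF=∅
  n4: DF=∅
  n5: DF={n5}
  n6: DF={n7}
  n7: DF={n5}

φ for y: defs {n0,n1,n4,n6,n7}
  DF⁺ = {n5,n7}

Answer: ["n5", "n7"]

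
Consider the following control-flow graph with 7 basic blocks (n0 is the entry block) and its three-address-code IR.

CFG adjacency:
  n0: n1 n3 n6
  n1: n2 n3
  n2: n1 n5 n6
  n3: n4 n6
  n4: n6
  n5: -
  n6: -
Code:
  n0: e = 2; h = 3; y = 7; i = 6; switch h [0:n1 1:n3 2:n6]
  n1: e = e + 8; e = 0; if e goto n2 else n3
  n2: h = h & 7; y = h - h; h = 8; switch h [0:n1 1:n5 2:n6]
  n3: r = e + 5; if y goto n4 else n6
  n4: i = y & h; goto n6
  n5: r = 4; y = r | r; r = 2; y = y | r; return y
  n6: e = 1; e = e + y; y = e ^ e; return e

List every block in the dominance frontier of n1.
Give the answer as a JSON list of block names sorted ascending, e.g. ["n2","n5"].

idom tree: n1←n0 n2←n1 n3←n0 n4←n3 n5←n2 n6←n0
Join-block Dom:
  n1: preds {n0,n2}: {n0} ∩ {n0,n1,n2} = {n0}; idom=n0
  n3: preds {n0,n1}: {n0} ∩ {n0,n1} = {n0}; idom=n0
  n6: preds {n0,n2,n3,n4}: {n0} ∩ {n0,n1,n2} ∩ {n0,n3} ∩ {n0,n3,n4} = {n0}; idom=n0

Frontier:
  join n1 pred n0: · stop@n0
  join n1 pred n2: n2→n1 stop@n0
  join n3 pred n0: · stop@n0
  join n3 pred n1: n1 stop@n0
  join n6 pred n0: · stop@n0
  join n6 pred n2: n2→n1 stop@n0
  join n6 pred n3: n3 stop@n0
  join n6 pred n4: n4→n3 stop@n0
  n0: DF=∅
  n1: DF={n1,n3,n6}
  n2: DF={n1,n6}
  n3: DF={n6}
  n4: DF={n6}
  n5: DF=∅
  n6: DF=∅

DF(n1) = ["n1", "n3", "n6"]

Answer: ["n1", "n3", "n6"]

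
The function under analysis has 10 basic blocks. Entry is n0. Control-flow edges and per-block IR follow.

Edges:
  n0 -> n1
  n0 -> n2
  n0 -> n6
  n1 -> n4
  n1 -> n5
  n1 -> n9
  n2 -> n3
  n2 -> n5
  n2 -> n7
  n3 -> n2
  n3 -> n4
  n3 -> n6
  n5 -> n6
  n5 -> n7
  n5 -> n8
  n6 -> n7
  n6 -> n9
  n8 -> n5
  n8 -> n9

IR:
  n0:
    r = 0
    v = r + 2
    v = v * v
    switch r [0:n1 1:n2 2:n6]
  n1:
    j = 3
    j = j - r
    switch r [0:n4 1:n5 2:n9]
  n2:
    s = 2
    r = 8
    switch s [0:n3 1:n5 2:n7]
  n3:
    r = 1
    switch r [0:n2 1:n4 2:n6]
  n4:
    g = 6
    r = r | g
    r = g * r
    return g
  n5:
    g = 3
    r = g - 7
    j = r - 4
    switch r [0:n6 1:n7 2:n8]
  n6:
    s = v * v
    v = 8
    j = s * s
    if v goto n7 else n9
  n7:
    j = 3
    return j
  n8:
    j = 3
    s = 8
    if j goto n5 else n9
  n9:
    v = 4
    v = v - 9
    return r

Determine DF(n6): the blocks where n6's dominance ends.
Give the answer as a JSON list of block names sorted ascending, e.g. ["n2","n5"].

idom tree: n1←n0 n2←n0 n3←n2 n4←n0 n5←n0 n6←n0 n7←n0 n8←n5 n9←n0
Dom at joins:
  n2: preds {n0,n3}: {n0} ∩ {n0,n2,n3} = {n0}; idom=n0
  n4: preds {n1,n3}: {n0,n1} ∩ {n0,n2,n3} = {n0}; idom=n0
  n5: preds {n1,n2,n8}: {n0,n1} ∩ {n0,n2} ∩ {n0,n5,n8} = {n0}; idom=n0
  n6: preds {n0,n3,n5}: {n0} ∩ {n0,n2,n3} ∩ {n0,n5} = {n0}; idom=n0
  n7: preds {n2,n5,n6}: {n0,n2} ∩ {n0,n5} ∩ {n0,n6} = {n0}; idom=n0
  n9: preds {n1,n6,n8}: {n0,n1} ∩ {n0,n6} ∩ {n0,n5,n8} = {n0}; idom=n0

DF walk-up:
  n2←n0: walk · to n0
  n2←n3: walk n3→n2 to n0
  n4←n1: walk n1 to n0
  n4←n3: walk n3→n2 to n0
  n5←n1: walk n1 to n0
  n5←n2: walk n2 to n0
  n5←n8: walk n8→n5 to n0
  n6←n0: walk · to n0
  n6←n3: walk n3→n2 to n0
  n6←n5: walk n5 to n0
  n7←n2: walk n2 to n0
  n7←n5: walk n5 to n0
  n7←n6: walk n6 to n0
  n9←n1: walk n1 to n0
  n9←n6: walk n6 to n0
  n9←n8: walk n8→n5 to n0
  n0: DF=∅
  n1: DF={n4,n5,n9}
  n2: DF={n2,n4,n5,n6,n7}
  n3: DF={n2,n4,n6}
  n4: DF=∅
  n5: DF={n5,n6,n7,n9}
  n6: DF={n7,n9}
  n7: DF=∅
  n8: DF={n5,n9}
  n9: DF=∅

DF(n6) = ["n7", "n9"]

Answer: ["n7", "n9"]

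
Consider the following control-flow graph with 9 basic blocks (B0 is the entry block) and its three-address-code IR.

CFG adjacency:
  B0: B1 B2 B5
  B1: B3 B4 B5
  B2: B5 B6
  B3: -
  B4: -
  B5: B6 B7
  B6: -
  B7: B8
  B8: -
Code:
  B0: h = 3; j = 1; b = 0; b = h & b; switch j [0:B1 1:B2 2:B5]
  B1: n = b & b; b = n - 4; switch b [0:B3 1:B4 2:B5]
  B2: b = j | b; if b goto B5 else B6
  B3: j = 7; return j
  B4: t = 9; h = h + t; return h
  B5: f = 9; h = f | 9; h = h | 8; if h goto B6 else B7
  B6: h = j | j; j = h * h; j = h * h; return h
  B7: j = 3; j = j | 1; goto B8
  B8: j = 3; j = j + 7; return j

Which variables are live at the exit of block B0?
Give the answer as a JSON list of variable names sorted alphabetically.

Per-block:
  B0: def={b,h,j} ue=∅
  B1: def={b,n} ue={b}
  B2: def={b} ue={b,j}
  B3: def={j} ue=∅
  B4: def={h,t} ue={h}
  B5: def={f,h} ue=∅
  B6: def={h,j} ue={j}
  B7: def={j} ue=∅
  B8: def={j} ue=∅

Live sets:
  live B0: ∅→{b,h,j}
  live B1: {b,h,j}→{h,j}
  live B2: {b,j}→{j}
  live B3: ∅→∅
  live B4: {h}→∅
  live B5: {j}→{j}
  live B6: {j}→∅
  live B7: ∅→∅
  live B8: ∅→∅

live-out(B0) = ["b", "h", "j"]

Answer: ["b", "h", "j"]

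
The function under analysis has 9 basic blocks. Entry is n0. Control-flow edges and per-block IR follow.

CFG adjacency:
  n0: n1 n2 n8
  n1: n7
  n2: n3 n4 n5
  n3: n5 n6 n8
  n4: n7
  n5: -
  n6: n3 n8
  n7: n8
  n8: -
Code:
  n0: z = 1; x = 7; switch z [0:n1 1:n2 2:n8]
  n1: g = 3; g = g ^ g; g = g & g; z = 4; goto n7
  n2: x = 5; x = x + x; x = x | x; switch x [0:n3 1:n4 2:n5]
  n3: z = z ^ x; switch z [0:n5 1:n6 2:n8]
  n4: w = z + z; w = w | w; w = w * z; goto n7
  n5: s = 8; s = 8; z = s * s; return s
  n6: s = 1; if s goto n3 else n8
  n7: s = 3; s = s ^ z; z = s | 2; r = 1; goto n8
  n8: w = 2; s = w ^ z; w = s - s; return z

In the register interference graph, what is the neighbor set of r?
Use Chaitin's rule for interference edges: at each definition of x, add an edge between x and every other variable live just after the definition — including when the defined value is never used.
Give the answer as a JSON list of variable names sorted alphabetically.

def/use:
  n0: {x,z} / ∅
  n1: {g,z} / ∅
  n2: {x} / ∅
  n3: {z} / {x,z}
  n4: {w} / {z}
  n5: {s,z} / ∅
  n6: {s} / ∅
  n7: {r,s,z} / {z}
  n8: {s,w} / {z}

Liveness:
  n0: in=∅ out={z}
  n1: in=∅ out={z}
  n2: in={z} out={x,z}
  n3: in={x,z} out={x,z}
  n4: in={z} out={z}
  n5: in=∅ out=∅
  n6: in={x,z} out={x,z}
  n7: in={z} out={z}
  n8: in={z} out=∅

Interference:
  g — ∅
  r — {z}
  s — {x,z}
  w — {z}
  x — {s,z}
  z — {r,s,w,x}

N(r) = ["z"]

Answer: ["z"]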